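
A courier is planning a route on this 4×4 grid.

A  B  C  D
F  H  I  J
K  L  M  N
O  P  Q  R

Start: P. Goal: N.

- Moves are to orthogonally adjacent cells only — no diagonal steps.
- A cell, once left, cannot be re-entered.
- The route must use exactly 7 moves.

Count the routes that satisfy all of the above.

Need simple routes of exactly 7 moves from P to N (Manhattan distance 3, so 2 moves are spent on a detour and 2 undoing it).
Branch systematically from the start, pruning whenever the remaining move budget drops below the Manhattan distance to N or differs from it in parity. Grouping the completions by first move — via L: 8; via O: 7; via Q: 2 — and summing: 8 + 7 + 2 = 17.
That gives 17 routes.

17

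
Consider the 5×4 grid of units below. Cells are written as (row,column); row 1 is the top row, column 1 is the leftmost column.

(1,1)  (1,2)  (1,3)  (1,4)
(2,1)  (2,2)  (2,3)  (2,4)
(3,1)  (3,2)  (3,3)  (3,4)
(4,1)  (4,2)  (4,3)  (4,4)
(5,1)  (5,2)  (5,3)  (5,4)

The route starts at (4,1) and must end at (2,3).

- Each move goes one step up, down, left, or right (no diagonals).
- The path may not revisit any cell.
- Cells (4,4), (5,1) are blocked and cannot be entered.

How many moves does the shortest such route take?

4

The Manhattan distance from (4,1) to (2,3) is |4−2| + |1−3| = 4, so at least 4 moves are needed.
A route of 4 moves achieves this: (4,1) → (3,1) → (2,1) → (2,2) → (2,3).
Since 4 matches the lower bound, it is optimal.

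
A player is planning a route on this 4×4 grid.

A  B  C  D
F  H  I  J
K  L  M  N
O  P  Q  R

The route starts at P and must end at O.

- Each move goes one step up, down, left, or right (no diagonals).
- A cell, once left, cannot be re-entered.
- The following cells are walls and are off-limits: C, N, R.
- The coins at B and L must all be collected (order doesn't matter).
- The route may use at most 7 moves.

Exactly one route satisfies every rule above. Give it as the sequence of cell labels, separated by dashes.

Any route must reach B and L and still end at O within 7 moves, so the order of the required stops is forced.
Route from P: up 3 to B, left 1 to A, down 3 to O — 7 moves in all.
Check: all required cells visited; 7 ≤ 7 moves.

P - L - H - B - A - F - K - O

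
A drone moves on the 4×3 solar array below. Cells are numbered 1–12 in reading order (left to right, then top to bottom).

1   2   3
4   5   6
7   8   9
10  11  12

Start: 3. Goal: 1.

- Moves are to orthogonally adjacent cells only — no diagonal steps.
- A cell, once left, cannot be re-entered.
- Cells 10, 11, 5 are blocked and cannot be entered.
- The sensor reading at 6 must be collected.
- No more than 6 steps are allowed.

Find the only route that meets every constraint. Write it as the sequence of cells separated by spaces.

3 6 9 8 7 4 1

The budget equals the shortest possible length, so every move has to be on a shortest route through the required cells.
Route from 3: down 2 to 9, left 2 to 7, up 2 to 1 — 6 moves in all.
Check: all required cells visited; 6 ≤ 6 moves.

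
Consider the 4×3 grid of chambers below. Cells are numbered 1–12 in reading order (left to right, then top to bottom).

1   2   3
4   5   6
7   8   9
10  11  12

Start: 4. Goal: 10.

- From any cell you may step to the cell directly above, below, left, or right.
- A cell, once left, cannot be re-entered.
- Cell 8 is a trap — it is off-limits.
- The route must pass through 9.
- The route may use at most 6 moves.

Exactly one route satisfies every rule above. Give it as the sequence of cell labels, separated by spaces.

4 5 6 9 12 11 10

The budget equals the shortest possible length, so every move has to be on a shortest route through the required cells.
Route from 4: 2× right (reaching 6), 2× down (reaching 12), 2× left (reaching 10) — 6 moves in all.
Check: all required cells visited; 6 ≤ 6 moves.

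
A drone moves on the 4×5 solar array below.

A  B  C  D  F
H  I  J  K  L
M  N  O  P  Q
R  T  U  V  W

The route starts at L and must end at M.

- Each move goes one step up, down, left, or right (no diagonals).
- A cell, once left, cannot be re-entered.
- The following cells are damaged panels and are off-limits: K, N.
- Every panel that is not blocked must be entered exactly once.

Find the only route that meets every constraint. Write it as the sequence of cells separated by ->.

L -> F -> D -> C -> B -> A -> H -> I -> J -> O -> P -> Q -> W -> V -> U -> T -> R -> M

Need to visit all 18 open cells exactly once, starting at L and ending at M.
Route from L: up 1 to F, left 4 to A, down 1 to H, right 2 to J, down 1 to O, right 2 to Q, down 1 to W, left 4 to R, up 1 to M — 17 moves in all.
Check: all 18 open cells covered.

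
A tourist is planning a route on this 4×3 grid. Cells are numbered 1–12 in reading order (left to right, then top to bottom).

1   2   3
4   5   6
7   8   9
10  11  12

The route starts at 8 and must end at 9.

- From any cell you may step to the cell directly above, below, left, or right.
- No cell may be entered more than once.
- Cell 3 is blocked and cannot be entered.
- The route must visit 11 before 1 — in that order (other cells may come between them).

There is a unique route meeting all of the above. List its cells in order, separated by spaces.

The waypoints must appear in the order 11, 1, with no cell reused.
Route from 8: down 1 to 11, left 1 to 10, up 3 to 1, right 1 to 2, down 1 to 5, right 1 to 6, down 1 to 9 — 9 moves in all.
Check: order respected (11 at step 1, 1 at step 5).

8 11 10 7 4 1 2 5 6 9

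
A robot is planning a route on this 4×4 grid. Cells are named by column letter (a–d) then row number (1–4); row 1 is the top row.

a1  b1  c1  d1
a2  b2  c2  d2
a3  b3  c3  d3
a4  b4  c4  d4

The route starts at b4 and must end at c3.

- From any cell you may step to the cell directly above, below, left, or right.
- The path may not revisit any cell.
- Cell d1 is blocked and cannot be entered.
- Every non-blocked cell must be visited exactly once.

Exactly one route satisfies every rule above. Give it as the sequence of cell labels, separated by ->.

b4 -> a4 -> a3 -> b3 -> b2 -> a2 -> a1 -> b1 -> c1 -> c2 -> d2 -> d3 -> d4 -> c4 -> c3

Need to visit all 15 open cells exactly once, starting at b4 and ending at c3.
Cell a4 has only two open neighbours (a3 and b4), so the path must pass straight through it: one of those is the cell it's entered from and the other is where it exits.
Route from b4: left 1 to a4, up 1 to a3, right 1 to b3, up 1 to b2, left 1 to a2, up 1 to a1, right 2 to c1, down 1 to c2, right 1 to d2, down 2 to d4, left 1 to c4, up 1 to c3 — 14 moves in all.
Check: all 15 open cells covered.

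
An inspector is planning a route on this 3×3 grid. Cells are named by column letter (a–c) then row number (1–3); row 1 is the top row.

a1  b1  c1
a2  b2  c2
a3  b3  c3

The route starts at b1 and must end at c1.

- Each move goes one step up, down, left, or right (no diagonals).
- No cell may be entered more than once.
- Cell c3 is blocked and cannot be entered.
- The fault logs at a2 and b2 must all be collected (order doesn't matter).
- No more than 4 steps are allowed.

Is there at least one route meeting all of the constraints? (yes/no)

no

Even ignoring the no-revisit rule, getting from b1 to c1, taking the cheapest ordering b1 → a2 → b2 → c1 needs at least 2 + 1 + 2 = 5 moves (Manhattan distance per leg), which exceeds the 4-move limit.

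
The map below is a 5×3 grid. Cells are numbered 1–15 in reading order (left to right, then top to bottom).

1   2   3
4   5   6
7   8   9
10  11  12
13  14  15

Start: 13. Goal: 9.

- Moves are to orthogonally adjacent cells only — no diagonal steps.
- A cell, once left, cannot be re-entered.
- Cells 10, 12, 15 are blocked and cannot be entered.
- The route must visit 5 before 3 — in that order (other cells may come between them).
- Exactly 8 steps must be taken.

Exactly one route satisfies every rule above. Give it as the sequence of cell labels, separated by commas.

13, 14, 11, 8, 5, 2, 3, 6, 9

The waypoints must appear in the order 5, 3, with no cell reused.
Route from 13: right 1 to 14, up 4 to 2, right 1 to 3, down 2 to 9 — 8 moves in all.
Check: order respected (5 at step 4, 3 at step 6); 8 moves as required.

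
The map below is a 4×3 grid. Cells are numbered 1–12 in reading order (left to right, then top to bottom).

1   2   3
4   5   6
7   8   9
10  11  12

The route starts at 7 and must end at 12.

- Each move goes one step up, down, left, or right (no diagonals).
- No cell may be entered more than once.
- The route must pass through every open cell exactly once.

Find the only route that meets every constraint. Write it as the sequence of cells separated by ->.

Need to visit all 12 open cells exactly once, starting at 7 and ending at 12.
Cell 3 has only two open neighbours (6 and 2), so the path must pass straight through it: one of those is the cell it's entered from and the other is where it exits.
Route from 7: down to 10, right to 11, 2× up (reaching 5), left to 4, up to 1, 2× right (reaching 3), 3× down (reaching 12) — 11 moves in all.
Check: all 12 open cells covered.

7 -> 10 -> 11 -> 8 -> 5 -> 4 -> 1 -> 2 -> 3 -> 6 -> 9 -> 12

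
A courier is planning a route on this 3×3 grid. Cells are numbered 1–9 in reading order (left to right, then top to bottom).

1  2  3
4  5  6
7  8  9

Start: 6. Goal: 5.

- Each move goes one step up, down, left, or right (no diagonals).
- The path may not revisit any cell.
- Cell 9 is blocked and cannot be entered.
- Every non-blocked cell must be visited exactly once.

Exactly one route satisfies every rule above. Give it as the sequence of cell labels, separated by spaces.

6 3 2 1 4 7 8 5

Need to visit all 8 open cells exactly once, starting at 6 and ending at 5.
Cell 8 has only two open neighbours (5 and 7), so the path must pass straight through it: one of those is the cell it's entered from and the other is where it exits.
Route from 6: up to 3, 2× left (reaching 1), 2× down (reaching 7), right to 8, up to 5 — 7 moves in all.
Check: all 8 open cells covered.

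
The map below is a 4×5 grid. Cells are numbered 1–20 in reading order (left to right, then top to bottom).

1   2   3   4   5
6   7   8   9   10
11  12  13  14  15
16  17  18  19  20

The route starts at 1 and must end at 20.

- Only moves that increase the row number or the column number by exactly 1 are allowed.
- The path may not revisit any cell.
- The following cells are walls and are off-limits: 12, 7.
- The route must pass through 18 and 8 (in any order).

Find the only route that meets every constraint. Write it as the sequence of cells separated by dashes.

Moves only go right or down, so the column and row indices never decrease.
Route from 1: 2× right (reaching 3), 3× down (reaching 18), 2× right (reaching 20) — 7 moves in all.
Check: all required cells visited.

1 - 2 - 3 - 8 - 13 - 18 - 19 - 20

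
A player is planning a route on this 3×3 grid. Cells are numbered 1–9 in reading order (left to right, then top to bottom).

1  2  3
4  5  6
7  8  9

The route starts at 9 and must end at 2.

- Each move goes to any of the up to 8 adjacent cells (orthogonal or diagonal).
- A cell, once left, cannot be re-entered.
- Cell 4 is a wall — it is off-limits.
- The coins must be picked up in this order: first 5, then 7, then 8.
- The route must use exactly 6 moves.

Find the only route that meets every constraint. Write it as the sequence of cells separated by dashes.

The waypoints must appear in the order 5, 7, 8, with no cell reused.
Route from 9: up-left to 5, down-left to 7, right to 8, up-right to 6, up to 3, left to 2 — 6 moves in all.
Check: order respected (5 at step 1, 7 at step 2, 8 at step 3); 6 moves as required.

9 - 5 - 7 - 8 - 6 - 3 - 2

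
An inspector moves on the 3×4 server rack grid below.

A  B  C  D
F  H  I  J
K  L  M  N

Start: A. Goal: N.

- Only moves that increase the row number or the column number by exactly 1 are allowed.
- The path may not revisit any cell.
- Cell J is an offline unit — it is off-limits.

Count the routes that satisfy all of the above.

6

A right/down-only route from A to N makes exactly 2 down-moves and 3 right-moves in some order.
With no other constraints that would be C(5,2) = 10 routes.
Subtract routes through each blocked cell (inclusion–exclusion for overlaps): − through J: 4 → 6.
That gives 6 routes.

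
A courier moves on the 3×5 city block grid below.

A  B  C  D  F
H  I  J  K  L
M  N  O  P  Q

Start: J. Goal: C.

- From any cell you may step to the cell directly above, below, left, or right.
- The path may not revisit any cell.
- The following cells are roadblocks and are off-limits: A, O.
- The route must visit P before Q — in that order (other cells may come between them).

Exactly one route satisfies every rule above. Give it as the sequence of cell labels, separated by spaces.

The waypoints must appear in the order P, Q, with no cell reused.
Route from J: right to K, down to P, right to Q, 2× up (reaching F), 2× left (reaching C) — 7 moves in all.
Check: order respected (P at step 2, Q at step 3).

J K P Q L F D C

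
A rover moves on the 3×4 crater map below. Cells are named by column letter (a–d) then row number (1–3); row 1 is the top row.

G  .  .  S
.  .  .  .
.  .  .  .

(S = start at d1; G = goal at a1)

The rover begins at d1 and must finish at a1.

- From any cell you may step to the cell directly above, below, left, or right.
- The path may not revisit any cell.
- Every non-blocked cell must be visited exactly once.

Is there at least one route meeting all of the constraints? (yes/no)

yes

One route that works: d1 → d2 → d3 → c3 → c2 → c1 → b1 → b2 → b3 → a3 → a2 → a1.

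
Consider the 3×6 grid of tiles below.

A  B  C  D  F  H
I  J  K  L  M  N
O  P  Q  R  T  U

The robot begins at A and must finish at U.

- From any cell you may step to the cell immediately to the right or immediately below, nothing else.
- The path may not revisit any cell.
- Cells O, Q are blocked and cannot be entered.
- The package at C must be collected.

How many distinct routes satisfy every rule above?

A right/down-only route from A to U makes exactly 2 down-moves and 5 right-moves in some order.
With no other constraints that would be C(7,2) = 21 routes.
Split at C and multiply the segment counts (each segment already excludes blocked cells): A→C: 1; C→U: 9; product = 9.
That gives 9 routes.

9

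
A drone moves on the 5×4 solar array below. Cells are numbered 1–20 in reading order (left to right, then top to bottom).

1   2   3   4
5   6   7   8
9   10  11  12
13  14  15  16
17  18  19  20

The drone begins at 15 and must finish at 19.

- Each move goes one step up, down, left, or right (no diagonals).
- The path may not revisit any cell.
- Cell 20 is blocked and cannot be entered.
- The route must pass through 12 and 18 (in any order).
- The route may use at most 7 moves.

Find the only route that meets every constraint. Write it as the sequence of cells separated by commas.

15, 16, 12, 11, 10, 14, 18, 19

The 7-move cap with required stops at 12, 18 leaves no slack for detours.
Route from 15: right to 16, up to 12, 2× left (reaching 10), 2× down (reaching 18), right to 19 — 7 moves in all.
Check: all required cells visited; 7 ≤ 7 moves.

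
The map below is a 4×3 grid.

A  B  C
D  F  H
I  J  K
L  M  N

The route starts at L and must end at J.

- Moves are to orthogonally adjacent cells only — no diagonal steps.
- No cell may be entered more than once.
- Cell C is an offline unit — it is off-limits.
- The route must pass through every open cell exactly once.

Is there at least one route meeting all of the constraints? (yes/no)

One route that works: L → I → D → A → B → F → H → K → N → M → J.

yes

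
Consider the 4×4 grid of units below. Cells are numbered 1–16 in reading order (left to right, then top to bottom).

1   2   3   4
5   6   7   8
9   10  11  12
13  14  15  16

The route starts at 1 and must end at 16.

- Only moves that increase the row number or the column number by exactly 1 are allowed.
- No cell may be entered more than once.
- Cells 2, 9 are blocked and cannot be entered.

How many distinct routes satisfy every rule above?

6

A right/down-only route from 1 to 16 makes exactly 3 down-moves and 3 right-moves in some order.
With no other constraints that would be C(6,3) = 20 routes.
Subtract routes through each blocked cell (inclusion–exclusion for overlaps): − through 2: 10 − through 9: 4 → 6.
That gives 6 routes.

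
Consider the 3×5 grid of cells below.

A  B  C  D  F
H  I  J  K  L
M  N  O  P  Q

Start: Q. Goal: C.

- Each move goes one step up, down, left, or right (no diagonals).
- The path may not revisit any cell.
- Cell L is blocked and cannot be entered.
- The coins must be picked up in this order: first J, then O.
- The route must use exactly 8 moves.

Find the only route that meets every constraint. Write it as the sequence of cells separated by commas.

The waypoints must appear in the order J, O, with no cell reused.
Route from Q: left to P, up to K, left to J, down to O, left to N, 2× up (reaching B), right to C — 8 moves in all.
Check: order respected (J at step 3, O at step 4); 8 moves as required.

Q, P, K, J, O, N, I, B, C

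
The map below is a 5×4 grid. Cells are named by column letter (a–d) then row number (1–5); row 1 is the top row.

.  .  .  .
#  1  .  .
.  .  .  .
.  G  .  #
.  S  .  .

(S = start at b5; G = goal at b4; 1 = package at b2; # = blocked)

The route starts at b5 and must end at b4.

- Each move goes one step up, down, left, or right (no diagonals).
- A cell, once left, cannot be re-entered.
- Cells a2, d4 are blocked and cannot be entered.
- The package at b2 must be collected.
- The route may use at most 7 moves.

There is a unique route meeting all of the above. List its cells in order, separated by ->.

The 7-move cap with required stops at b2 leaves no slack for detours.
Route from b5: right 1 to c5, up 3 to c2, left 1 to b2, down 2 to b4 — 7 moves in all.
Check: all required cells visited; 7 ≤ 7 moves.

b5 -> c5 -> c4 -> c3 -> c2 -> b2 -> b3 -> b4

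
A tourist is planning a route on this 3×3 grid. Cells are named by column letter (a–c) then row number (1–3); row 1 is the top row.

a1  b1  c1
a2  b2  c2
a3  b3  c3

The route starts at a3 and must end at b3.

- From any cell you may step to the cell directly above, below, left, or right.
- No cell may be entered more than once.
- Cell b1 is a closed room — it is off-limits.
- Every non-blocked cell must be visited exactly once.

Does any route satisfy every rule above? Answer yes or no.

Cell a1 has only one open neighbour but is neither the start nor the goal, so a Hamiltonian route would have to both enter and leave it through the same neighbour — impossible without revisiting.

no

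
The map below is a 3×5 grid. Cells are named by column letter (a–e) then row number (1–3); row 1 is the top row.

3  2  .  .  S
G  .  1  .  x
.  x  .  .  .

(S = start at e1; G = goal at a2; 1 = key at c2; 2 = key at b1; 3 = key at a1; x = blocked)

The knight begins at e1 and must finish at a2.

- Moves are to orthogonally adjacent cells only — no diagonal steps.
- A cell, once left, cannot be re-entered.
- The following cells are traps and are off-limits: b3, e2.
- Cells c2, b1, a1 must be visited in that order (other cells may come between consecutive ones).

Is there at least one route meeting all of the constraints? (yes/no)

One route that works: e1 → d1 → d2 → c2 → c1 → b1 → a1 → a2.

yes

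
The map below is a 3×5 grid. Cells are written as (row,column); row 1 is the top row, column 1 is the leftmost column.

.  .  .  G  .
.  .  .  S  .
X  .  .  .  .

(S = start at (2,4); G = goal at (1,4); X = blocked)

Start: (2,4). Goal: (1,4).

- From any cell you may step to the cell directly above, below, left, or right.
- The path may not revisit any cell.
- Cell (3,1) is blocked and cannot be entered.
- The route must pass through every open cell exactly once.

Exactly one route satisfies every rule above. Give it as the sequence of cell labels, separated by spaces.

(2,4) (2,3) (1,3) (1,2) (1,1) (2,1) (2,2) (3,2) (3,3) (3,4) (3,5) (2,5) (1,5) (1,4)

Need to visit all 14 open cells exactly once, starting at (2,4) and ending at (1,4).
Route from (2,4): left to (2,3), up to (1,3), 2× left (reaching (1,1)), down to (2,1), right to (2,2), down to (3,2), 3× right (reaching (3,5)), 2× up (reaching (1,5)), left to (1,4) — 13 moves in all.
Check: all 14 open cells covered.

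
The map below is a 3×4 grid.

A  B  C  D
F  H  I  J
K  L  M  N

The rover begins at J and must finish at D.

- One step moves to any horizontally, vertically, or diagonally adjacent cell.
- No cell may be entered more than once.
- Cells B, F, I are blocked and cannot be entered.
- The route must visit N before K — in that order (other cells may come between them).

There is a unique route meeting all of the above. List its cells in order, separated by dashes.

J - N - M - L - K - H - C - D

The waypoints must appear in the order N, K, with no cell reused.
Route from J: down to N, 3× left (reaching K), 2× up-right (reaching C), right to D — 7 moves in all.
Check: order respected (N at step 1, K at step 4).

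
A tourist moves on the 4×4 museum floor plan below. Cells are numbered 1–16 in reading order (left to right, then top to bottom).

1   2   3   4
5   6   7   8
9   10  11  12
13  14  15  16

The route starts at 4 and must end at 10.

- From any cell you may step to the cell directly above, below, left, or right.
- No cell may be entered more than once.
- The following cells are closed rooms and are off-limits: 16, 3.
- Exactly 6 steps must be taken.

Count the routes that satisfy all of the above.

4

Need simple routes of exactly 6 moves from 4 to 10 (Manhattan distance 4, so 1 moves are spent on a detour and 1 undoing it).
Enumerating: 4 8 12 11 7 6 10 | 4 8 12 11 15 14 10 | 4 8 7 11 15 14 10 | 4 8 7 6 5 9 10.
That gives 4 routes.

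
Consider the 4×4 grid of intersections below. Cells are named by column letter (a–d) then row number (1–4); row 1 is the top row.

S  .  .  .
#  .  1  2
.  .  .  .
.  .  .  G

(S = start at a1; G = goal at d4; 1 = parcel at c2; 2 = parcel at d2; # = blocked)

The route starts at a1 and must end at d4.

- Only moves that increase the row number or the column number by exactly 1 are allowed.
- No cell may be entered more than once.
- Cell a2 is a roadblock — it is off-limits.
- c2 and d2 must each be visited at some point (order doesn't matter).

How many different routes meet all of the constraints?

2

A right/down-only route from a1 to d4 makes exactly 3 down-moves and 3 right-moves in some order.
With no other constraints that would be C(6,3) = 20 routes.
A monotone route can only reach the required cells in the order c2, d2, so split there and multiply the segment counts (each segment already excludes blocked cells): a1→c2: 2; c2→d2: 1; d2→d4: 1; product = 2.
That gives 2 routes.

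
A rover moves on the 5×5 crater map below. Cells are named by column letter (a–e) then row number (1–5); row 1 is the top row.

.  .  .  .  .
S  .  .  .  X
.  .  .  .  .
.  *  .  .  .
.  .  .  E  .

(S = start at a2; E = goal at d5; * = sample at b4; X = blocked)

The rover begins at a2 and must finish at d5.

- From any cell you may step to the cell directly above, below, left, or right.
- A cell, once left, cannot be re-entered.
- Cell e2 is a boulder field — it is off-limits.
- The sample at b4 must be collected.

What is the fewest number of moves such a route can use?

6

Any route passes through b4 somewhere between a2 and d5. Summing Manhattan distances along the two legs (a2 → b4 → d5) gives a lower bound of 3 + 3 = 6 moves.
A route of 6 moves achieves this: a2 → a3 → a4 → b4 → b5 → c5 → d5.
Since 6 matches the lower bound, it is optimal.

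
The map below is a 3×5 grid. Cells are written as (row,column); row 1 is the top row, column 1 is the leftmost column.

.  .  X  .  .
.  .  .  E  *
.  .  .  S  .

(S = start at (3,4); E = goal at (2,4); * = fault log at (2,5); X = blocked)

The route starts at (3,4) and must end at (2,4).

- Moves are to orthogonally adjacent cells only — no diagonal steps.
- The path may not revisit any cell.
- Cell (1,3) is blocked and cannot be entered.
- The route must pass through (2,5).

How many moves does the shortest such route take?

Any route passes through (2,5) somewhere between (3,4) and (2,4). Summing Manhattan distances along the two legs ((3,4) → (2,5) → (2,4)) gives a lower bound of 2 + 1 = 3 moves.
A route of 3 moves achieves this: (3,4) → (3,5) → (2,5) → (2,4).
Since 3 matches the lower bound, it is optimal.

3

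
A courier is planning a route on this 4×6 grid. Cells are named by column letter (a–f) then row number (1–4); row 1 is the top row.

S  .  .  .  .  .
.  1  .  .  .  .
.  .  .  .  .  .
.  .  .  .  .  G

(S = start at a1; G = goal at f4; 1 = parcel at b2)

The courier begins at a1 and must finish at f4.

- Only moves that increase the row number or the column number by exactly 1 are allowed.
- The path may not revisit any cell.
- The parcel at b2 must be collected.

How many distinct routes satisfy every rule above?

A right/down-only route from a1 to f4 makes exactly 3 down-moves and 5 right-moves in some order.
With no other constraints that would be C(8,3) = 56 routes.
Split at b2 and multiply the segment counts: a1→b2: 2; b2→f4: 15; product = 30.
That gives 30 routes.

30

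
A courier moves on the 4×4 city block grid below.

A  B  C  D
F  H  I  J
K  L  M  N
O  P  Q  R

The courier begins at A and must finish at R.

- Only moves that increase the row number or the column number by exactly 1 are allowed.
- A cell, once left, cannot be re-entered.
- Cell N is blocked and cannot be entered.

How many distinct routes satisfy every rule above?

10

A right/down-only route from A to R makes exactly 3 down-moves and 3 right-moves in some order.
With no other constraints that would be C(6,3) = 20 routes.
Subtract routes through each blocked cell (inclusion–exclusion for overlaps): − through N: 10 → 10.
That gives 10 routes.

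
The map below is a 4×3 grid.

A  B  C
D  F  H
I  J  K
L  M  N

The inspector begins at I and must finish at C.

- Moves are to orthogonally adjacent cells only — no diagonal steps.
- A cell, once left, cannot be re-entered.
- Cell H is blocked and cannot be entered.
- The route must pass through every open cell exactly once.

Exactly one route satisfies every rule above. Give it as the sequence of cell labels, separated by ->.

I -> L -> M -> N -> K -> J -> F -> D -> A -> B -> C

Need to visit all 11 open cells exactly once, starting at I and ending at C.
Cell L has only two open neighbours (I and M), so the path must pass straight through it: one of those is the cell it's entered from and the other is where it exits.
Route from I: down to L, 2× right (reaching N), up to K, left to J, up to F, left to D, up to A, 2× right (reaching C) — 10 moves in all.
Check: all 11 open cells covered.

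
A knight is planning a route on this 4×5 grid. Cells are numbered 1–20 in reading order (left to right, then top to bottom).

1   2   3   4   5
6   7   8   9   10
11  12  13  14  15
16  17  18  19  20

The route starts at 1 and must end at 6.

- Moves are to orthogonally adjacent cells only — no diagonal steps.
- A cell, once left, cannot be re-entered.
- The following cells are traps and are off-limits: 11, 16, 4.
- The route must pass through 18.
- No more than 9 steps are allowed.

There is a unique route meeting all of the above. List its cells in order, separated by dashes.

1 - 2 - 3 - 8 - 13 - 18 - 17 - 12 - 7 - 6

The 9-move cap with required stops at 18 leaves no slack for detours.
Route from 1: right 2 to 3, down 3 to 18, left 1 to 17, up 2 to 7, left 1 to 6 — 9 moves in all.
Check: all required cells visited; 9 ≤ 9 moves.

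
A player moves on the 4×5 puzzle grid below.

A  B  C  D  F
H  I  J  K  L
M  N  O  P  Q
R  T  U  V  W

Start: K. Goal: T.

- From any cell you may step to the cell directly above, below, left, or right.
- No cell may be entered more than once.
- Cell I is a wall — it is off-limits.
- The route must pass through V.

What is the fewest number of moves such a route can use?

4

Any route passes through V somewhere between K and T. Summing Manhattan distances along the two legs (K → V → T) gives a lower bound of 2 + 2 = 4 moves.
A route of 4 moves achieves this: K → P → V → U → T.
Since 4 matches the lower bound, it is optimal.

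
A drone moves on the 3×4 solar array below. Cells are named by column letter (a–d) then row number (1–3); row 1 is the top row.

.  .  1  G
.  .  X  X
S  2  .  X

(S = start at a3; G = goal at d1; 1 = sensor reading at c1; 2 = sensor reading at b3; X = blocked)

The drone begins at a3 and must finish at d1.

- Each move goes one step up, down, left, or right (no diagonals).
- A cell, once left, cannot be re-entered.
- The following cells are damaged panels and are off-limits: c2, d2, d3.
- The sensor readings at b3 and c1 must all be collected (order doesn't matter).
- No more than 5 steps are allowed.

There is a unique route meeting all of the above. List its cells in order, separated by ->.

The 5-move cap with required stops at b3, c1 leaves no slack for detours.
Route from a3: right 1 to b3, up 2 to b1, right 2 to d1 — 5 moves in all.
Check: all required cells visited; 5 ≤ 5 moves.

a3 -> b3 -> b2 -> b1 -> c1 -> d1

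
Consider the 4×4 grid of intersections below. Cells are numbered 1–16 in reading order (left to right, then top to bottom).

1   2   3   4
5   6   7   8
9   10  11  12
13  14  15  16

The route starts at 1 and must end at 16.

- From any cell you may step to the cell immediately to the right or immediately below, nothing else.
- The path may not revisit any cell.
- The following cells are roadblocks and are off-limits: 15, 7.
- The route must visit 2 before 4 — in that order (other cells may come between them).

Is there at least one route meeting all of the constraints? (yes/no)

yes

One route that works: 1 → 2 → 3 → 4 → 8 → 12 → 16.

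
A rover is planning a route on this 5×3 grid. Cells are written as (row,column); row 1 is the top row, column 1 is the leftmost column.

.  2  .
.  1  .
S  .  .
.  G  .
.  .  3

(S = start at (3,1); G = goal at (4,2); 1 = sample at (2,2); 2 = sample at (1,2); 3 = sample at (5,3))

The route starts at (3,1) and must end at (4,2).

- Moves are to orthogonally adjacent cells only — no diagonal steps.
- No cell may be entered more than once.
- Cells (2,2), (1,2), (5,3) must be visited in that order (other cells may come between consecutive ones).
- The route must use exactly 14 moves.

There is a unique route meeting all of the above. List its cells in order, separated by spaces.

(3,1) (3,2) (2,2) (2,1) (1,1) (1,2) (1,3) (2,3) (3,3) (4,3) (5,3) (5,2) (5,1) (4,1) (4,2)

The waypoints must appear in the order (2,2), (1,2), (5,3), with no cell reused.
Route from (3,1): right 1 to (3,2), up 1 to (2,2), left 1 to (2,1), up 1 to (1,1), right 2 to (1,3), down 4 to (5,3), left 2 to (5,1), up 1 to (4,1), right 1 to (4,2) — 14 moves in all.
Check: order respected (1 at step 2, 2 at step 5, 3 at step 10); 14 moves as required.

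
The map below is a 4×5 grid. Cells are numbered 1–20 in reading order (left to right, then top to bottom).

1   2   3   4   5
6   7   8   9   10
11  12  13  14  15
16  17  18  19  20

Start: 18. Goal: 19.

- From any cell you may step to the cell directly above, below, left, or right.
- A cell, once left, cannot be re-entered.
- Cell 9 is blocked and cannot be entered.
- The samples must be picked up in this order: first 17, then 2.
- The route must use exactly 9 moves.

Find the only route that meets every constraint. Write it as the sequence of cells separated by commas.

The waypoints must appear in the order 17, 2, with no cell reused.
Route from 18: left to 17, 3× up (reaching 2), right to 3, 2× down (reaching 13), right to 14, down to 19 — 9 moves in all.
Check: order respected (17 at step 1, 2 at step 4); 9 moves as required.

18, 17, 12, 7, 2, 3, 8, 13, 14, 19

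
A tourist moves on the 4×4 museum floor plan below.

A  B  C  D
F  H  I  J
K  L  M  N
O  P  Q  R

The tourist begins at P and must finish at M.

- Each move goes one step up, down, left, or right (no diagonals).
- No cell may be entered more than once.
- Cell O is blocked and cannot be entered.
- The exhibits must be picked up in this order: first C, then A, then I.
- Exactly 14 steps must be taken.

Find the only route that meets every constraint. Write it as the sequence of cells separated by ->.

The waypoints must appear in the order C, A, I, with no cell reused.
Route from P: right 2 to R, up 3 to D, left 3 to A, down 2 to K, right 1 to L, up 1 to H, right 1 to I, down 1 to M — 14 moves in all.
Check: order respected (C at step 6, A at step 8, I at step 13); 14 moves as required.

P -> Q -> R -> N -> J -> D -> C -> B -> A -> F -> K -> L -> H -> I -> M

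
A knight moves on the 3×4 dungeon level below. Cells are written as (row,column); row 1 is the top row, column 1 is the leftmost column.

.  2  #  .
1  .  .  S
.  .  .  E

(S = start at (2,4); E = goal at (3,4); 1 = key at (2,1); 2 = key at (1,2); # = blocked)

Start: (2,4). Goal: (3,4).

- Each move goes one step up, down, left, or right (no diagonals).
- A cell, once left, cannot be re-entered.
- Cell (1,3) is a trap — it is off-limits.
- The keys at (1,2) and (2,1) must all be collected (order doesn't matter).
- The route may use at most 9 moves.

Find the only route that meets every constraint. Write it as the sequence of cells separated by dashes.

Any route must reach (1,2) and (2,1) and still end at (3,4) within 9 moves, so the order of the required stops is forced.
Route from (2,4): left 2 to (2,2), up 1 to (1,2), left 1 to (1,1), down 2 to (3,1), right 3 to (3,4) — 9 moves in all.
Check: all required cells visited; 9 ≤ 9 moves.

(2,4) - (2,3) - (2,2) - (1,2) - (1,1) - (2,1) - (3,1) - (3,2) - (3,3) - (3,4)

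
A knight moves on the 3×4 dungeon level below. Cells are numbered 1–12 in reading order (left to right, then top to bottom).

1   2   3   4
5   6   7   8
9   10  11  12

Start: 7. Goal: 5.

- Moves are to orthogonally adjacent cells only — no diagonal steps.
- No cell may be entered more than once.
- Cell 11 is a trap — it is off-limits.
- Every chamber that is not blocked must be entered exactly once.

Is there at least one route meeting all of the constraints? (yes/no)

Cell 12 has only one open neighbour but is neither the start nor the goal, so a Hamiltonian route would have to both enter and leave it through the same neighbour — impossible without revisiting.

no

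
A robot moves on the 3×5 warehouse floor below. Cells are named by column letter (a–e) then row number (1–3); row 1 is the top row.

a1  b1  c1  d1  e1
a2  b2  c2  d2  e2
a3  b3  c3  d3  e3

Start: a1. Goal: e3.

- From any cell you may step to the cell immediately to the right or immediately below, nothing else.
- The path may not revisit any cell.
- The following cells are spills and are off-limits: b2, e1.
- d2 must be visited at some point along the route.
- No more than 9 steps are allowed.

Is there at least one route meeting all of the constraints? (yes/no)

yes

One route that works: a1 → b1 → c1 → c2 → d2 → d3 → e3.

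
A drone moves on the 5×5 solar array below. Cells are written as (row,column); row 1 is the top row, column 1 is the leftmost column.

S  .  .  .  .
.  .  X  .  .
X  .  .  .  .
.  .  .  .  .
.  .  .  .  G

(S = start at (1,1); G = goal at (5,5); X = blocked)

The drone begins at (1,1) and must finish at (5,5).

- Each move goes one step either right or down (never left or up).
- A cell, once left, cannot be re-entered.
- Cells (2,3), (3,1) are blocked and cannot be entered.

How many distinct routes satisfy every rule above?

25

A right/down-only route from (1,1) to (5,5) makes exactly 4 down-moves and 4 right-moves in some order.
With no other constraints that would be C(8,4) = 70 routes.
Subtract routes through each blocked cell (inclusion–exclusion for overlaps): − through (2,3): 30 − through (3,1): 15 → 25.
That gives 25 routes.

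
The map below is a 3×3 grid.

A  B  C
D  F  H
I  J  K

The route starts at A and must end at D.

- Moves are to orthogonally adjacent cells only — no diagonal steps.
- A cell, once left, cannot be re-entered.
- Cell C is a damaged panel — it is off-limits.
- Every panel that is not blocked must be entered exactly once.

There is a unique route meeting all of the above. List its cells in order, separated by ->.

Need to visit all 8 open cells exactly once, starting at A and ending at D.
Cell H has only two open neighbours (K and F), so the path must pass straight through it: one of those is the cell it's entered from and the other is where it exits.
Route from A: right to B, down to F, right to H, down to K, 2× left (reaching I), up to D — 7 moves in all.
Check: all 8 open cells covered.

A -> B -> F -> H -> K -> J -> I -> D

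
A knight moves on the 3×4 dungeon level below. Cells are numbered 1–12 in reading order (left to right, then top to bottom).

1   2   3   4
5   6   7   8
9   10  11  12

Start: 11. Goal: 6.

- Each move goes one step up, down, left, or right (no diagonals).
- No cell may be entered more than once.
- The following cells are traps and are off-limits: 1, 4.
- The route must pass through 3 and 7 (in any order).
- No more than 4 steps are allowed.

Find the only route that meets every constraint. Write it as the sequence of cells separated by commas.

The 4-move cap with required stops at 3, 7 leaves no slack for detours.
Route from 11: 2× up (reaching 3), left to 2, down to 6 — 4 moves in all.
Check: all required cells visited; 4 ≤ 4 moves.

11, 7, 3, 2, 6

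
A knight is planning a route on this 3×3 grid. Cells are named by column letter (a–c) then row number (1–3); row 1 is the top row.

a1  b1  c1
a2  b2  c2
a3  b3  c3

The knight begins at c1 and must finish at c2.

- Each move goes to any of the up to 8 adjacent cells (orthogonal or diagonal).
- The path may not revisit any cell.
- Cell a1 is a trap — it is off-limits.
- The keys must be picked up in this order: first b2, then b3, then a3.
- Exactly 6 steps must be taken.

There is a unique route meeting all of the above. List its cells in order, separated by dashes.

The waypoints must appear in the order b2, b3, a3, with no cell reused.
Route from c1: down-left 1 to b2, down 1 to b3, left 1 to a3, up 1 to a2, up-right 1 to b1, down-right 1 to c2 — 6 moves in all.
Check: order respected (b2 at step 1, b3 at step 2, a3 at step 3); 6 moves as required.

c1 - b2 - b3 - a3 - a2 - b1 - c2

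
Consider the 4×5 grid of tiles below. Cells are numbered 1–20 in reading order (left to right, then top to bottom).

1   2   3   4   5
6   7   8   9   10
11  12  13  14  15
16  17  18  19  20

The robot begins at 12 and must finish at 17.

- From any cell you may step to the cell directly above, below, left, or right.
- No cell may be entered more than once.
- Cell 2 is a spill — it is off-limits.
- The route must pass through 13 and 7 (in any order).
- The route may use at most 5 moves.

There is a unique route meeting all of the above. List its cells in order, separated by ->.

Any route must reach 13 and 7 and still end at 17 within 5 moves, so the order of the required stops is forced.
Route from 12: up 1 to 7, right 1 to 8, down 2 to 18, left 1 to 17 — 5 moves in all.
Check: all required cells visited; 5 ≤ 5 moves.

12 -> 7 -> 8 -> 13 -> 18 -> 17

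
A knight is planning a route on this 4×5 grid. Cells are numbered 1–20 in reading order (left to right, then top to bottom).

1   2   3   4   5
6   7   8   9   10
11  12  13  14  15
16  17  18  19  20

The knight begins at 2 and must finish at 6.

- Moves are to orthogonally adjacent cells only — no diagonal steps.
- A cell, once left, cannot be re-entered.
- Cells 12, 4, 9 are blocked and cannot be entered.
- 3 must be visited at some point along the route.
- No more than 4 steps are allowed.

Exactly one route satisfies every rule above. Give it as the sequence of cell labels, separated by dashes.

2 - 3 - 8 - 7 - 6

The 4-move cap with required stops at 3 leaves no slack for detours.
Route from 2: right 1 to 3, down 1 to 8, left 2 to 6 — 4 moves in all.
Check: all required cells visited; 4 ≤ 4 moves.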